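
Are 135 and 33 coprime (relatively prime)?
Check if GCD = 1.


Euclidean algorithm:
135 = 4 * 33 + 3
33 = 11 * 3 + 0
GCD(135, 33) = 3

No, not coprime (GCD = 3)


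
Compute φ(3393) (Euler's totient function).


3393 = 3^2 × 13 × 29
Prime factors: 3, 13, 29
φ(3393) = 3393 × (1-1/3) × (1-1/13) × (1-1/29)
= 3393 × 2/3 × 12/13 × 28/29 = 2016

φ(3393) = 2016


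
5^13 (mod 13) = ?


5^1 mod 13 = 5
5^2 mod 13 = 12
5^3 mod 13 = 8
5^4 mod 13 = 1
5^5 mod 13 = 5
5^6 mod 13 = 12
5^7 mod 13 = 8
5^8 mod 13 = 1
5^9 mod 13 = 5
5^10 mod 13 = 12
5^11 mod 13 = 8
5^12 mod 13 = 1
5^13 mod 13 = 5


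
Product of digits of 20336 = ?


2 × 0 × 3 × 3 × 6 = 0


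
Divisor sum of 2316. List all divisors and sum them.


Divisors of 2316: 1, 2, 3, 4, 6, 12, 193, 386, 579, 772, 1158, 2316
Sum = 1 + 2 + 3 + 4 + 6 + 12 + 193 + 386 + 579 + 772 + 1158 + 2316 = 5432

σ(2316) = 5432


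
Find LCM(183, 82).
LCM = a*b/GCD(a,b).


GCD(183, 82) = 1
LCM = 183*82/1 = 15006/1 = 15006

LCM = 15006


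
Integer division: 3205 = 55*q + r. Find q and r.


3205 = 55 * 58 + 15
Check: 3190 + 15 = 3205

q = 58, r = 15


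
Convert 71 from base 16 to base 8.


71 (base 16) = 113 (decimal)
113 (decimal) = 161 (base 8)


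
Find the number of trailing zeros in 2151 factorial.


floor(2151/5) = 430
floor(2151/25) = 86
floor(2151/125) = 17
floor(2151/625) = 3
Total = 536

536 trailing zeros


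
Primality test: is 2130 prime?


2130 / 2 = 1065 (exact division)
2130 is NOT prime.

No, 2130 is not prime


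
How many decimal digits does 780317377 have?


780317377 has 9 digits in base 10
floor(log10(780317377)) + 1 = floor(8.8923) + 1 = 9

9 digits (base 10)


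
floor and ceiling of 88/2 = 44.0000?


88/2 = 44.0000
floor = 44
ceil = 44

floor = 44, ceil = 44


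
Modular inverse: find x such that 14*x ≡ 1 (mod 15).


Use the extended Euclidean algorithm on (15, 14); each row r = 15*s + 14*t:
r=15, s=1, t=0
r=14, s=0, t=1
q=1: r=1, s=1, t=-1   [15*(1) + 14*(-1) = 1]
q=14: r=0, s=-14, t=15   [15*(-14) + 14*(15) = 0]
GCD = 1 with t = -1, so 14*(-1) ≡ 1 (mod 15)
Inverse = -1 mod 15 = 14
Check: 14 * 14 = 196 ≡ 1 (mod 15)

14^(-1) ≡ 14 (mod 15)


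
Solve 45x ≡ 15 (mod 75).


GCD(45, 75) = 15 divides 15
Divide: 3x ≡ 1 (mod 5)
x ≡ 2 (mod 5)


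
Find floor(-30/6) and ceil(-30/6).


-30/6 = -5.0000
floor = -5
ceil = -5

floor = -5, ceil = -5


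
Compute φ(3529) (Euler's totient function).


3529 = 3529
Prime factors: 3529
φ(3529) = 3529 × (1-1/3529)
= 3529 × 3528/3529 = 3528

φ(3529) = 3528


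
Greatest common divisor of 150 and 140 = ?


150 = 1 * 140 + 10
140 = 14 * 10 + 0
GCD = 10


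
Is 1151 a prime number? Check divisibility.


Check divisors up to sqrt(1151) = 33.9264
No divisors found.
1151 is prime.

Yes, 1151 is prime


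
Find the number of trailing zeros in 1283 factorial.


floor(1283/5) = 256
floor(1283/25) = 51
floor(1283/125) = 10
floor(1283/625) = 2
Total = 319

319 trailing zeros


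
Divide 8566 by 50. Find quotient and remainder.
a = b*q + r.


8566 = 50 * 171 + 16
Check: 8550 + 16 = 8566

q = 171, r = 16


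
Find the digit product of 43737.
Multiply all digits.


4 × 3 × 7 × 3 × 7 = 1764


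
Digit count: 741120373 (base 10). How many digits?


741120373 has 9 digits in base 10
floor(log10(741120373)) + 1 = floor(8.8699) + 1 = 9

9 digits (base 10)


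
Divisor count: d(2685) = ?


2685 = 3^1 × 5^1 × 179^1
d(2685) = (1+1) × (1+1) × (1+1) = 8

8 divisors


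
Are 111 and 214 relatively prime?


Euclidean algorithm:
214 = 1 * 111 + 103
111 = 1 * 103 + 8
103 = 12 * 8 + 7
8 = 1 * 7 + 1
7 = 7 * 1 + 0
GCD(111, 214) = 1

Yes, coprime (GCD = 1)


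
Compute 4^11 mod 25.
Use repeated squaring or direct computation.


4^1 mod 25 = 4
4^2 mod 25 = 16
4^3 mod 25 = 14
4^4 mod 25 = 6
4^5 mod 25 = 24
4^6 mod 25 = 21
4^7 mod 25 = 9
4^8 mod 25 = 11
4^9 mod 25 = 19
4^10 mod 25 = 1
4^11 mod 25 = 4


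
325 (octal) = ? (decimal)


325 (base 8) = 213 (decimal)
213 (decimal) = 213 (base 10)


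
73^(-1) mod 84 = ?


Use the extended Euclidean algorithm on (84, 73); each row r = 84*s + 73*t:
r=84, s=1, t=0
r=73, s=0, t=1
q=1: r=11, s=1, t=-1   [84*(1) + 73*(-1) = 11]
q=6: r=7, s=-6, t=7   [84*(-6) + 73*(7) = 7]
q=1: r=4, s=7, t=-8   [84*(7) + 73*(-8) = 4]
q=1: r=3, s=-13, t=15   [84*(-13) + 73*(15) = 3]
q=1: r=1, s=20, t=-23   [84*(20) + 73*(-23) = 1]
q=3: r=0, s=-73, t=84   [84*(-73) + 73*(84) = 0]
GCD = 1 with t = -23, so 73*(-23) ≡ 1 (mod 84)
Inverse = -23 mod 84 = 61
Check: 73 * 61 = 4453 ≡ 1 (mod 84)

73^(-1) ≡ 61 (mod 84)


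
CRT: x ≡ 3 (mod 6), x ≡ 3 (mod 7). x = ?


M = 6*7 = 42
M1 = M/6 = 7, M2 = M/7 = 6
M1^(-1) mod 6 = 1, M2^(-1) mod 7 = 6
x = 3*7*1 + 3*6*6 = 129
129 mod 42 = 3
Check: 3 mod 6 = 3 ✓, 3 mod 7 = 3 ✓

x ≡ 3 (mod 42)


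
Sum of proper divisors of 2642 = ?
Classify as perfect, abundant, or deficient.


Proper divisors: 1, 2, 1321
Sum = 1 + 2 + 1321 = 1324
1324 < 2642 → deficient

s(2642) = 1324 (deficient)


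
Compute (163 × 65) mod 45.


163 × 65 = 10595
10595 mod 45 = 20


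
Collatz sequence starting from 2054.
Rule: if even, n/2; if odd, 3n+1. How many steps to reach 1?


2054 → 1027 → 3082 → 1541 → 4624 → 2312 → 1156 → 578 → 289 → 868 → 434 → 217 → 652 → 326 → 163 → 490 → 245 → 736 → 368 → 184 → 92 → 46 → 23 → 70 → 35 → 106 → 53 → 160 → 80 → 40 → 20 → 10 → 5 → 16 → 8 → 4 → 2 → 1
Total steps = 37

37 steps


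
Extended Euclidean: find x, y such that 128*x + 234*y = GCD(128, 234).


Tabular extended Euclidean (each row: r = 128*s + 234*t):
r=128, s=1, t=0
r=234, s=0, t=1
q=0: r=128, s=1, t=0   [128*(1) + 234*(0) = 128]
q=1: r=106, s=-1, t=1   [128*(-1) + 234*(1) = 106]
q=1: r=22, s=2, t=-1   [128*(2) + 234*(-1) = 22]
q=4: r=18, s=-9, t=5   [128*(-9) + 234*(5) = 18]
q=1: r=4, s=11, t=-6   [128*(11) + 234*(-6) = 4]
q=4: r=2, s=-53, t=29   [128*(-53) + 234*(29) = 2]
q=2: r=0, s=117, t=-64   [128*(117) + 234*(-64) = 0]
GCD = 2; from the row with r=2: x=-53, y=29
Check: 128*(-53) + 234*(29) = -6784 + 6786 = 2

GCD = 2, x = -53, y = 29


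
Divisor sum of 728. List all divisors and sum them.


Divisors of 728: 1, 2, 4, 7, 8, 13, 14, 26, 28, 52, 56, 91, 104, 182, 364, 728
Sum = 1 + 2 + 4 + 7 + 8 + 13 + 14 + 26 + 28 + 52 + 56 + 91 + 104 + 182 + 364 + 728 = 1680

σ(728) = 1680


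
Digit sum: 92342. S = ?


9 + 2 + 3 + 4 + 2 = 20


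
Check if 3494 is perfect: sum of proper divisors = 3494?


Proper divisors of 3494: 1, 2, 1747
Sum = 1 + 2 + 1747 = 1750

No, 3494 is not perfect (1750 ≠ 3494)


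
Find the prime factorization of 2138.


2138 / 2 = 1069
1069 / 1069 = 1
2138 = 2 × 1069


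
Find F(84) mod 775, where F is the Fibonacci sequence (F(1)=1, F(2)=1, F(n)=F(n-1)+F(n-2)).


F(k) mod 775 for k=1..84:
1, 1, 2, 3, 5, 8, 13, 21, 34, 55, 89, 144, 233, 377, 610, 212, 47, 259, 306, 565, 96, 661, 757, 643, 625, 493, 343, 61, 404, 465, 94, 559, 653, 437, 315, 752, 292, 269, 561, 55, 616, 671, 512, 408, 145, 553, 698, 476, 399, 100, 499, 599, 323, 147, 470, 617, 312, 154, 466, 620, 311, 156, 467, 623, 315, 163, 478, 641, 344, 210, 554, 764, 543, 532, 300, 57, 357, 414, 771, 410, 406, 41, 447, 488
F(84) mod 775 = 488


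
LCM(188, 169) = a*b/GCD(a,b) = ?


GCD(188, 169) = 1
LCM = 188*169/1 = 31772/1 = 31772

LCM = 31772


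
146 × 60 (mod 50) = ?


146 × 60 = 8760
8760 mod 50 = 10


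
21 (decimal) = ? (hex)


21 (base 10) = 21 (decimal)
21 (decimal) = 15 (base 16)


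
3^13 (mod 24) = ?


3^1 mod 24 = 3
3^2 mod 24 = 9
3^3 mod 24 = 3
3^4 mod 24 = 9
3^5 mod 24 = 3
3^6 mod 24 = 9
3^7 mod 24 = 3
3^8 mod 24 = 9
3^9 mod 24 = 3
3^10 mod 24 = 9
3^11 mod 24 = 3
3^12 mod 24 = 9
3^13 mod 24 = 3


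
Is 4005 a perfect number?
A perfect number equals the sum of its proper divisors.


Proper divisors of 4005: 1, 3, 5, 9, 15, 45, 89, 267, 445, 801, 1335
Sum = 1 + 3 + 5 + 9 + 15 + 45 + 89 + 267 + 445 + 801 + 1335 = 3015

No, 4005 is not perfect (3015 ≠ 4005)


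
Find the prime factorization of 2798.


2798 / 2 = 1399
1399 / 1399 = 1
2798 = 2 × 1399


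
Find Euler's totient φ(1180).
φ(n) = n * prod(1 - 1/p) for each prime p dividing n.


1180 = 2^2 × 5 × 59
Prime factors: 2, 5, 59
φ(1180) = 1180 × (1-1/2) × (1-1/5) × (1-1/59)
= 1180 × 1/2 × 4/5 × 58/59 = 464

φ(1180) = 464


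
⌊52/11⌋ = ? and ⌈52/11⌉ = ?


52/11 = 4.7273
floor = 4
ceil = 5

floor = 4, ceil = 5


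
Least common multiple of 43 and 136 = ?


GCD(43, 136) = 1
LCM = 43*136/1 = 5848/1 = 5848

LCM = 5848


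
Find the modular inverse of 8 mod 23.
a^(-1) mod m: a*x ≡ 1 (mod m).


Use the extended Euclidean algorithm on (23, 8); each row r = 23*s + 8*t:
r=23, s=1, t=0
r=8, s=0, t=1
q=2: r=7, s=1, t=-2   [23*(1) + 8*(-2) = 7]
q=1: r=1, s=-1, t=3   [23*(-1) + 8*(3) = 1]
q=7: r=0, s=8, t=-23   [23*(8) + 8*(-23) = 0]
GCD = 1 with t = 3, so 8*(3) ≡ 1 (mod 23)
Inverse = 3 mod 23 = 3
Check: 8 * 3 = 24 ≡ 1 (mod 23)

8^(-1) ≡ 3 (mod 23)


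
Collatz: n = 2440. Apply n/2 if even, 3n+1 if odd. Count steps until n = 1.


2440 → 1220 → 610 → 305 → 916 → 458 → 229 → 688 → 344 → 172 → 86 → 43 → 130 → 65 → 196 → 98 → 49 → 148 → 74 → 37 → 112 → 56 → 28 → 14 → 7 → 22 → 11 → 34 → 17 → 52 → 26 → 13 → 40 → 20 → 10 → 5 → 16 → 8 → 4 → 2 → 1
Total steps = 40

40 steps


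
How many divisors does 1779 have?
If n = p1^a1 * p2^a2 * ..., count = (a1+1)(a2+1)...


1779 = 3^1 × 593^1
d(1779) = (1+1) × (1+1) = 4

4 divisors


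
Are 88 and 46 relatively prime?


Euclidean algorithm:
88 = 1 * 46 + 42
46 = 1 * 42 + 4
42 = 10 * 4 + 2
4 = 2 * 2 + 0
GCD(88, 46) = 2

No, not coprime (GCD = 2)


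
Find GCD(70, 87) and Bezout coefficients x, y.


Tabular extended Euclidean (each row: r = 70*s + 87*t):
r=70, s=1, t=0
r=87, s=0, t=1
q=0: r=70, s=1, t=0   [70*(1) + 87*(0) = 70]
q=1: r=17, s=-1, t=1   [70*(-1) + 87*(1) = 17]
q=4: r=2, s=5, t=-4   [70*(5) + 87*(-4) = 2]
q=8: r=1, s=-41, t=33   [70*(-41) + 87*(33) = 1]
q=2: r=0, s=87, t=-70   [70*(87) + 87*(-70) = 0]
GCD = 1; from the row with r=1: x=-41, y=33
Check: 70*(-41) + 87*(33) = -2870 + 2871 = 1

GCD = 1, x = -41, y = 33


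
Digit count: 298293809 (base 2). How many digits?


298293809 in base 2 = 10001110001111001101000110001
Number of digits = 29

29 digits (base 2)


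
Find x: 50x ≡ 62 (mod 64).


GCD(50, 64) = 2 divides 62
Divide: 25x ≡ 31 (mod 32)
x ≡ 23 (mod 32)


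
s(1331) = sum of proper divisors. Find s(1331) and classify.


Proper divisors: 1, 11, 121
Sum = 1 + 11 + 121 = 133
133 < 1331 → deficient

s(1331) = 133 (deficient)


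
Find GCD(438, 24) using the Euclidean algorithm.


438 = 18 * 24 + 6
24 = 4 * 6 + 0
GCD = 6


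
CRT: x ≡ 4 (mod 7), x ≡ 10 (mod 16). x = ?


M = 7*16 = 112
M1 = M/7 = 16, M2 = M/16 = 7
M1^(-1) mod 7 = 4, M2^(-1) mod 16 = 7
x = 4*16*4 + 10*7*7 = 746
746 mod 112 = 74
Check: 74 mod 7 = 4 ✓, 74 mod 16 = 10 ✓

x ≡ 74 (mod 112)


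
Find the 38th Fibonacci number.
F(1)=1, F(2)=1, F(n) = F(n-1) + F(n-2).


Sequence: 1, 1, 2, 3, 5, 8, 13, 21, 34, 55, 89, 144, 233, 377, 610, 987, 1597, 2584, 4181, 6765, 10946, 17711, 28657, 46368, 75025, 121393, 196418, 317811, 514229, 832040, 1346269, 2178309, 3524578, 5702887, 9227465, 14930352, 24157817, 39088169
F(38) = 39088169


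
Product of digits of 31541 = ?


3 × 1 × 5 × 4 × 1 = 60


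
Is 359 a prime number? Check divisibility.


Check divisors up to sqrt(359) = 18.9473
No divisors found.
359 is prime.

Yes, 359 is prime


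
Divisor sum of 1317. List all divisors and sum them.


Divisors of 1317: 1, 3, 439, 1317
Sum = 1 + 3 + 439 + 1317 = 1760

σ(1317) = 1760


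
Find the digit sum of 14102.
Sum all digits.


1 + 4 + 1 + 0 + 2 = 8


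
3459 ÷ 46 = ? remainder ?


3459 = 46 * 75 + 9
Check: 3450 + 9 = 3459

q = 75, r = 9


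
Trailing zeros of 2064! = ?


floor(2064/5) = 412
floor(2064/25) = 82
floor(2064/125) = 16
floor(2064/625) = 3
Total = 513

513 trailing zeros


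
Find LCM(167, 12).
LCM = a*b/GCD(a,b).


GCD(167, 12) = 1
LCM = 167*12/1 = 2004/1 = 2004

LCM = 2004


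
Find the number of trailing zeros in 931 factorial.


floor(931/5) = 186
floor(931/25) = 37
floor(931/125) = 7
floor(931/625) = 1
Total = 231

231 trailing zeros


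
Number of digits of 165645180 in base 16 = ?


165645180 in base 16 = 9DF8B7C
Number of digits = 7

7 digits (base 16)


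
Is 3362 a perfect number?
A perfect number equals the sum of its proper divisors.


Proper divisors of 3362: 1, 2, 41, 82, 1681
Sum = 1 + 2 + 41 + 82 + 1681 = 1807

No, 3362 is not perfect (1807 ≠ 3362)


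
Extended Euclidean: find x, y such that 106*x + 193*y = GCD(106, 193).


Tabular extended Euclidean (each row: r = 106*s + 193*t):
r=106, s=1, t=0
r=193, s=0, t=1
q=0: r=106, s=1, t=0   [106*(1) + 193*(0) = 106]
q=1: r=87, s=-1, t=1   [106*(-1) + 193*(1) = 87]
q=1: r=19, s=2, t=-1   [106*(2) + 193*(-1) = 19]
q=4: r=11, s=-9, t=5   [106*(-9) + 193*(5) = 11]
q=1: r=8, s=11, t=-6   [106*(11) + 193*(-6) = 8]
q=1: r=3, s=-20, t=11   [106*(-20) + 193*(11) = 3]
q=2: r=2, s=51, t=-28   [106*(51) + 193*(-28) = 2]
q=1: r=1, s=-71, t=39   [106*(-71) + 193*(39) = 1]
q=2: r=0, s=193, t=-106   [106*(193) + 193*(-106) = 0]
GCD = 1; from the row with r=1: x=-71, y=39
Check: 106*(-71) + 193*(39) = -7526 + 7527 = 1

GCD = 1, x = -71, y = 39


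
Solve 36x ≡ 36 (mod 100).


GCD(36, 100) = 4 divides 36
Divide: 9x ≡ 9 (mod 25)
x ≡ 1 (mod 25)


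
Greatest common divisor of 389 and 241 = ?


389 = 1 * 241 + 148
241 = 1 * 148 + 93
148 = 1 * 93 + 55
93 = 1 * 55 + 38
55 = 1 * 38 + 17
38 = 2 * 17 + 4
17 = 4 * 4 + 1
4 = 4 * 1 + 0
GCD = 1


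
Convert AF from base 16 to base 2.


AF (base 16) = 175 (decimal)
175 (decimal) = 10101111 (base 2)


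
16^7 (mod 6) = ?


16^1 mod 6 = 4
16^2 mod 6 = 4
16^3 mod 6 = 4
16^4 mod 6 = 4
16^5 mod 6 = 4
16^6 mod 6 = 4
16^7 mod 6 = 4


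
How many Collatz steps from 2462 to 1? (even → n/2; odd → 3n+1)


2462 → 1231 → 3694 → 1847 → 5542 → 2771 → 8314 → 4157 → 12472 → 6236 → 3118 → 1559 → 4678 → 2339 → 7018 → 3509 → 10528 → 5264 → 2632 → 1316 → 658 → 329 → 988 → 494 → 247 → 742 → 371 → 1114 → 557 → 1672 → 836 → 418 → 209 → 628 → 314 → 157 → 472 → 236 → 118 → 59 → 178 → 89 → 268 → 134 → 67 → 202 → 101 → 304 → 152 → 76 → 38 → 19 → 58 → 29 → 88 → 44 → 22 → 11 → 34 → 17 → 52 → 26 → 13 → 40 → 20 → 10 → 5 → 16 → 8 → 4 → 2 → 1
Total steps = 71

71 steps


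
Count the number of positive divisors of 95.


95 = 5^1 × 19^1
d(95) = (1+1) × (1+1) = 4

4 divisors


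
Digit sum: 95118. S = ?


9 + 5 + 1 + 1 + 8 = 24


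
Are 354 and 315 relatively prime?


Euclidean algorithm:
354 = 1 * 315 + 39
315 = 8 * 39 + 3
39 = 13 * 3 + 0
GCD(354, 315) = 3

No, not coprime (GCD = 3)


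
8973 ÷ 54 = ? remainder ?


8973 = 54 * 166 + 9
Check: 8964 + 9 = 8973

q = 166, r = 9


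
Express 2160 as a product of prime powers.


2160 / 2 = 1080
1080 / 2 = 540
540 / 2 = 270
270 / 2 = 135
135 / 3 = 45
45 / 3 = 15
15 / 3 = 5
5 / 5 = 1
2160 = 2^4 × 3^3 × 5


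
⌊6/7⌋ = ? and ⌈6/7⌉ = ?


6/7 = 0.8571
floor = 0
ceil = 1

floor = 0, ceil = 1


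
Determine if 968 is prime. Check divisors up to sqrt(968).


968 / 2 = 484 (exact division)
968 is NOT prime.

No, 968 is not prime


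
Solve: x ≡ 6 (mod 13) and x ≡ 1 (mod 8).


M = 13*8 = 104
M1 = M/13 = 8, M2 = M/8 = 13
M1^(-1) mod 13 = 5, M2^(-1) mod 8 = 5
x = 6*8*5 + 1*13*5 = 305
305 mod 104 = 97
Check: 97 mod 13 = 6 ✓, 97 mod 8 = 1 ✓

x ≡ 97 (mod 104)


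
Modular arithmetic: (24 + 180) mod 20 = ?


24 + 180 = 204
204 mod 20 = 4


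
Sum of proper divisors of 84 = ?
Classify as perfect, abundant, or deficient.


Proper divisors: 1, 2, 3, 4, 6, 7, 12, 14, 21, 28, 42
Sum = 1 + 2 + 3 + 4 + 6 + 7 + 12 + 14 + 21 + 28 + 42 = 140
140 > 84 → abundant

s(84) = 140 (abundant)


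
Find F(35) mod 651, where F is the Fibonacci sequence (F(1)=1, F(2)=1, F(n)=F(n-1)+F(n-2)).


F(k) mod 651 for k=1..35:
1, 1, 2, 3, 5, 8, 13, 21, 34, 55, 89, 144, 233, 377, 610, 336, 295, 631, 275, 255, 530, 134, 13, 147, 160, 307, 467, 123, 590, 62, 1, 63, 64, 127, 191
F(35) mod 651 = 191


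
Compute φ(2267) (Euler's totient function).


2267 = 2267
Prime factors: 2267
φ(2267) = 2267 × (1-1/2267)
= 2267 × 2266/2267 = 2266

φ(2267) = 2266


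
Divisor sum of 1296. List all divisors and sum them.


Divisors of 1296: 1, 2, 3, 4, 6, 8, 9, 12, 16, 18, 24, 27, 36, 48, 54, 72, 81, 108, 144, 162, 216, 324, 432, 648, 1296
Sum = 1 + 2 + 3 + 4 + 6 + 8 + 9 + 12 + 16 + 18 + 24 + 27 + 36 + 48 + 54 + 72 + 81 + 108 + 144 + 162 + 216 + 324 + 432 + 648 + 1296 = 3751

σ(1296) = 3751


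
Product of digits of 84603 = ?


8 × 4 × 6 × 0 × 3 = 0


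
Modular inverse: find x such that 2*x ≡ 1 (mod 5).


Use the extended Euclidean algorithm on (5, 2); each row r = 5*s + 2*t:
r=5, s=1, t=0
r=2, s=0, t=1
q=2: r=1, s=1, t=-2   [5*(1) + 2*(-2) = 1]
q=2: r=0, s=-2, t=5   [5*(-2) + 2*(5) = 0]
GCD = 1 with t = -2, so 2*(-2) ≡ 1 (mod 5)
Inverse = -2 mod 5 = 3
Check: 2 * 3 = 6 ≡ 1 (mod 5)

2^(-1) ≡ 3 (mod 5)


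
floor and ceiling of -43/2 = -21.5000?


-43/2 = -21.5000
floor = -22
ceil = -21

floor = -22, ceil = -21


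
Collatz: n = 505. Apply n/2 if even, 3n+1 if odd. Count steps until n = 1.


505 → 1516 → 758 → 379 → 1138 → 569 → 1708 → 854 → 427 → 1282 → 641 → 1924 → 962 → 481 → 1444 → 722 → 361 → 1084 → 542 → 271 → 814 → 407 → 1222 → 611 → 1834 → 917 → 2752 → 1376 → 688 → 344 → 172 → 86 → 43 → 130 → 65 → 196 → 98 → 49 → 148 → 74 → 37 → 112 → 56 → 28 → 14 → 7 → 22 → 11 → 34 → 17 → 52 → 26 → 13 → 40 → 20 → 10 → 5 → 16 → 8 → 4 → 2 → 1
Total steps = 61

61 steps


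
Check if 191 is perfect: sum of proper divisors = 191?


Proper divisors of 191: 1
Sum = 1 = 1

No, 191 is not perfect (1 ≠ 191)


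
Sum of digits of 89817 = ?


8 + 9 + 8 + 1 + 7 = 33


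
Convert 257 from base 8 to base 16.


257 (base 8) = 175 (decimal)
175 (decimal) = AF (base 16)


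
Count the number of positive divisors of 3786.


3786 = 2^1 × 3^1 × 631^1
d(3786) = (1+1) × (1+1) × (1+1) = 8

8 divisors


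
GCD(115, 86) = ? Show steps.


115 = 1 * 86 + 29
86 = 2 * 29 + 28
29 = 1 * 28 + 1
28 = 28 * 1 + 0
GCD = 1


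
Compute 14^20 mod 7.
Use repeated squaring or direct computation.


14^1 mod 7 = 0
14^2 mod 7 = 0
14^3 mod 7 = 0
14^4 mod 7 = 0
14^5 mod 7 = 0
14^6 mod 7 = 0
14^7 mod 7 = 0
14^8 mod 7 = 0
14^9 mod 7 = 0
14^10 mod 7 = 0
14^11 mod 7 = 0
14^12 mod 7 = 0
14^13 mod 7 = 0
14^14 mod 7 = 0
14^15 mod 7 = 0
14^16 mod 7 = 0
14^17 mod 7 = 0
14^18 mod 7 = 0
14^19 mod 7 = 0
14^20 mod 7 = 0


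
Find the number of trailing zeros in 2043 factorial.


floor(2043/5) = 408
floor(2043/25) = 81
floor(2043/125) = 16
floor(2043/625) = 3
Total = 508

508 trailing zeros


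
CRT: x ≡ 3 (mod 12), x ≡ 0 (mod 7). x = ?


M = 12*7 = 84
M1 = M/12 = 7, M2 = M/7 = 12
M1^(-1) mod 12 = 7, M2^(-1) mod 7 = 3
x = 3*7*7 + 0*12*3 = 147
147 mod 84 = 63
Check: 63 mod 12 = 3 ✓, 63 mod 7 = 0 ✓

x ≡ 63 (mod 84)


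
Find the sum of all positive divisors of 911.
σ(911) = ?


Divisors of 911: 1, 911
Sum = 1 + 911 = 912

σ(911) = 912


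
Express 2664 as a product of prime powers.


2664 / 2 = 1332
1332 / 2 = 666
666 / 2 = 333
333 / 3 = 111
111 / 3 = 37
37 / 37 = 1
2664 = 2^3 × 3^2 × 37


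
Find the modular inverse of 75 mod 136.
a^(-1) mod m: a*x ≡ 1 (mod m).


Use the extended Euclidean algorithm on (136, 75); each row r = 136*s + 75*t:
r=136, s=1, t=0
r=75, s=0, t=1
q=1: r=61, s=1, t=-1   [136*(1) + 75*(-1) = 61]
q=1: r=14, s=-1, t=2   [136*(-1) + 75*(2) = 14]
q=4: r=5, s=5, t=-9   [136*(5) + 75*(-9) = 5]
q=2: r=4, s=-11, t=20   [136*(-11) + 75*(20) = 4]
q=1: r=1, s=16, t=-29   [136*(16) + 75*(-29) = 1]
q=4: r=0, s=-75, t=136   [136*(-75) + 75*(136) = 0]
GCD = 1 with t = -29, so 75*(-29) ≡ 1 (mod 136)
Inverse = -29 mod 136 = 107
Check: 75 * 107 = 8025 ≡ 1 (mod 136)

75^(-1) ≡ 107 (mod 136)


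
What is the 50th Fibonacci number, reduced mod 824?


F(k) mod 824 for k=1..50:
1, 1, 2, 3, 5, 8, 13, 21, 34, 55, 89, 144, 233, 377, 610, 163, 773, 112, 61, 173, 234, 407, 641, 224, 41, 265, 306, 571, 53, 624, 677, 477, 330, 807, 313, 296, 609, 81, 690, 771, 637, 584, 397, 157, 554, 711, 441, 328, 769, 273
F(50) mod 824 = 273


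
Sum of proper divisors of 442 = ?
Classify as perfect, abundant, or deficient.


Proper divisors: 1, 2, 13, 17, 26, 34, 221
Sum = 1 + 2 + 13 + 17 + 26 + 34 + 221 = 314
314 < 442 → deficient

s(442) = 314 (deficient)


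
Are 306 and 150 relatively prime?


Euclidean algorithm:
306 = 2 * 150 + 6
150 = 25 * 6 + 0
GCD(306, 150) = 6

No, not coprime (GCD = 6)


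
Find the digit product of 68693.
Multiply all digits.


6 × 8 × 6 × 9 × 3 = 7776


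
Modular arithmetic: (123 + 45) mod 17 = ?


123 + 45 = 168
168 mod 17 = 15


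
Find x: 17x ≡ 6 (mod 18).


GCD(17, 18) = 1, unique solution
a^(-1) mod 18 = 17
x = 17 * 6 mod 18 = 12

x ≡ 12 (mod 18)


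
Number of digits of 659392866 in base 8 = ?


659392866 in base 8 = 4723304542
Number of digits = 10

10 digits (base 8)


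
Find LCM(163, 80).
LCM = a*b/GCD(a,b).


GCD(163, 80) = 1
LCM = 163*80/1 = 13040/1 = 13040

LCM = 13040


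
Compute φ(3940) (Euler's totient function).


3940 = 2^2 × 5 × 197
Prime factors: 2, 5, 197
φ(3940) = 3940 × (1-1/2) × (1-1/5) × (1-1/197)
= 3940 × 1/2 × 4/5 × 196/197 = 1568

φ(3940) = 1568


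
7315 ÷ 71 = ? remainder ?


7315 = 71 * 103 + 2
Check: 7313 + 2 = 7315

q = 103, r = 2


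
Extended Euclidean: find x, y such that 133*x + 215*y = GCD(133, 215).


Tabular extended Euclidean (each row: r = 133*s + 215*t):
r=133, s=1, t=0
r=215, s=0, t=1
q=0: r=133, s=1, t=0   [133*(1) + 215*(0) = 133]
q=1: r=82, s=-1, t=1   [133*(-1) + 215*(1) = 82]
q=1: r=51, s=2, t=-1   [133*(2) + 215*(-1) = 51]
q=1: r=31, s=-3, t=2   [133*(-3) + 215*(2) = 31]
q=1: r=20, s=5, t=-3   [133*(5) + 215*(-3) = 20]
q=1: r=11, s=-8, t=5   [133*(-8) + 215*(5) = 11]
q=1: r=9, s=13, t=-8   [133*(13) + 215*(-8) = 9]
q=1: r=2, s=-21, t=13   [133*(-21) + 215*(13) = 2]
q=4: r=1, s=97, t=-60   [133*(97) + 215*(-60) = 1]
q=2: r=0, s=-215, t=133   [133*(-215) + 215*(133) = 0]
GCD = 1; from the row with r=1: x=97, y=-60
Check: 133*(97) + 215*(-60) = 12901 - 12900 = 1

GCD = 1, x = 97, y = -60


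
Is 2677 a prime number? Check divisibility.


Check divisors up to sqrt(2677) = 51.7397
No divisors found.
2677 is prime.

Yes, 2677 is prime


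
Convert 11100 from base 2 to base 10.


11100 (base 2) = 28 (decimal)
28 (decimal) = 28 (base 10)


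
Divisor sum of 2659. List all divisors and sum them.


Divisors of 2659: 1, 2659
Sum = 1 + 2659 = 2660

σ(2659) = 2660


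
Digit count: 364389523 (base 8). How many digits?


364389523 in base 8 = 2556022223
Number of digits = 10

10 digits (base 8)


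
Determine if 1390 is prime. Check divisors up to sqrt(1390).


1390 / 2 = 695 (exact division)
1390 is NOT prime.

No, 1390 is not prime


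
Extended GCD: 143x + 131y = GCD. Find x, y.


Tabular extended Euclidean (each row: r = 143*s + 131*t):
r=143, s=1, t=0
r=131, s=0, t=1
q=1: r=12, s=1, t=-1   [143*(1) + 131*(-1) = 12]
q=10: r=11, s=-10, t=11   [143*(-10) + 131*(11) = 11]
q=1: r=1, s=11, t=-12   [143*(11) + 131*(-12) = 1]
q=11: r=0, s=-131, t=143   [143*(-131) + 131*(143) = 0]
GCD = 1; from the row with r=1: x=11, y=-12
Check: 143*(11) + 131*(-12) = 1573 - 1572 = 1

GCD = 1, x = 11, y = -12


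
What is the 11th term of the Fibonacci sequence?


Sequence: 1, 1, 2, 3, 5, 8, 13, 21, 34, 55, 89
F(11) = 89


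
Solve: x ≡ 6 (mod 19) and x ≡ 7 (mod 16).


M = 19*16 = 304
M1 = M/19 = 16, M2 = M/16 = 19
M1^(-1) mod 19 = 6, M2^(-1) mod 16 = 11
x = 6*16*6 + 7*19*11 = 2039
2039 mod 304 = 215
Check: 215 mod 19 = 6 ✓, 215 mod 16 = 7 ✓

x ≡ 215 (mod 304)


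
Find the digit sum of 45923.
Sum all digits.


4 + 5 + 9 + 2 + 3 = 23


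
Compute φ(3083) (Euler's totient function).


3083 = 3083
Prime factors: 3083
φ(3083) = 3083 × (1-1/3083)
= 3083 × 3082/3083 = 3082

φ(3083) = 3082


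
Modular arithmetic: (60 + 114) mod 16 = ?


60 + 114 = 174
174 mod 16 = 14


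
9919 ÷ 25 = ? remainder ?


9919 = 25 * 396 + 19
Check: 9900 + 19 = 9919

q = 396, r = 19


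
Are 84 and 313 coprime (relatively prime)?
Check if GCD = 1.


Euclidean algorithm:
313 = 3 * 84 + 61
84 = 1 * 61 + 23
61 = 2 * 23 + 15
23 = 1 * 15 + 8
15 = 1 * 8 + 7
8 = 1 * 7 + 1
7 = 7 * 1 + 0
GCD(84, 313) = 1

Yes, coprime (GCD = 1)


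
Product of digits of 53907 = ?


5 × 3 × 9 × 0 × 7 = 0


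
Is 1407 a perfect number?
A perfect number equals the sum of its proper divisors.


Proper divisors of 1407: 1, 3, 7, 21, 67, 201, 469
Sum = 1 + 3 + 7 + 21 + 67 + 201 + 469 = 769

No, 1407 is not perfect (769 ≠ 1407)


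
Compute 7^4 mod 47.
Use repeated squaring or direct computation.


7^1 mod 47 = 7
7^2 mod 47 = 2
7^3 mod 47 = 14
7^4 mod 47 = 4


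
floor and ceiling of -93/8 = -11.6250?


-93/8 = -11.6250
floor = -12
ceil = -11

floor = -12, ceil = -11


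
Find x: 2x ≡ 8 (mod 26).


GCD(2, 26) = 2 divides 8
Divide: 1x ≡ 4 (mod 13)
x ≡ 4 (mod 13)


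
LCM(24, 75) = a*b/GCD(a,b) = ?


GCD(24, 75) = 3
LCM = 24*75/3 = 1800/3 = 600

LCM = 600


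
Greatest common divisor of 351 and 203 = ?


351 = 1 * 203 + 148
203 = 1 * 148 + 55
148 = 2 * 55 + 38
55 = 1 * 38 + 17
38 = 2 * 17 + 4
17 = 4 * 4 + 1
4 = 4 * 1 + 0
GCD = 1


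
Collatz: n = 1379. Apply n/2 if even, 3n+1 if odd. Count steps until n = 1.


1379 → 4138 → 2069 → 6208 → 3104 → 1552 → 776 → 388 → 194 → 97 → 292 → 146 → 73 → 220 → 110 → 55 → 166 → 83 → 250 → 125 → 376 → 188 → 94 → 47 → 142 → 71 → 214 → 107 → 322 → 161 → 484 → 242 → 121 → 364 → 182 → 91 → 274 → 137 → 412 → 206 → 103 → 310 → 155 → 466 → 233 → 700 → 350 → 175 → 526 → 263 → 790 → 395 → 1186 → 593 → 1780 → 890 → 445 → 1336 → 668 → 334 → 167 → 502 → 251 → 754 → 377 → 1132 → 566 → 283 → 850 → 425 → 1276 → 638 → 319 → 958 → 479 → 1438 → 719 → 2158 → 1079 → 3238 → 1619 → 4858 → 2429 → 7288 → 3644 → 1822 → 911 → 2734 → 1367 → 4102 → 2051 → 6154 → 3077 → 9232 → 4616 → 2308 → 1154 → 577 → 1732 → 866 → 433 → 1300 → 650 → 325 → 976 → 488 → 244 → 122 → 61 → 184 → 92 → 46 → 23 → 70 → 35 → 106 → 53 → 160 → 80 → 40 → 20 → 10 → 5 → 16 → 8 → 4 → 2 → 1
Total steps = 127

127 steps


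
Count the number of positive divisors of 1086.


1086 = 2^1 × 3^1 × 181^1
d(1086) = (1+1) × (1+1) × (1+1) = 8

8 divisors


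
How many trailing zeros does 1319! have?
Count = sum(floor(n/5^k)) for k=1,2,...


floor(1319/5) = 263
floor(1319/25) = 52
floor(1319/125) = 10
floor(1319/625) = 2
Total = 327

327 trailing zeros


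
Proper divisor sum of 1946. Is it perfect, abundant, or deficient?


Proper divisors: 1, 2, 7, 14, 139, 278, 973
Sum = 1 + 2 + 7 + 14 + 139 + 278 + 973 = 1414
1414 < 1946 → deficient

s(1946) = 1414 (deficient)


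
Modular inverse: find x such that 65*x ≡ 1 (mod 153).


Use the extended Euclidean algorithm on (153, 65); each row r = 153*s + 65*t:
r=153, s=1, t=0
r=65, s=0, t=1
q=2: r=23, s=1, t=-2   [153*(1) + 65*(-2) = 23]
q=2: r=19, s=-2, t=5   [153*(-2) + 65*(5) = 19]
q=1: r=4, s=3, t=-7   [153*(3) + 65*(-7) = 4]
q=4: r=3, s=-14, t=33   [153*(-14) + 65*(33) = 3]
q=1: r=1, s=17, t=-40   [153*(17) + 65*(-40) = 1]
q=3: r=0, s=-65, t=153   [153*(-65) + 65*(153) = 0]
GCD = 1 with t = -40, so 65*(-40) ≡ 1 (mod 153)
Inverse = -40 mod 153 = 113
Check: 65 * 113 = 7345 ≡ 1 (mod 153)

65^(-1) ≡ 113 (mod 153)


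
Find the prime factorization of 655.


655 / 5 = 131
131 / 131 = 1
655 = 5 × 131


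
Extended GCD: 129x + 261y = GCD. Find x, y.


Tabular extended Euclidean (each row: r = 129*s + 261*t):
r=129, s=1, t=0
r=261, s=0, t=1
q=0: r=129, s=1, t=0   [129*(1) + 261*(0) = 129]
q=2: r=3, s=-2, t=1   [129*(-2) + 261*(1) = 3]
q=43: r=0, s=87, t=-43   [129*(87) + 261*(-43) = 0]
GCD = 3; from the row with r=3: x=-2, y=1
Check: 129*(-2) + 261*(1) = -258 + 261 = 3

GCD = 3, x = -2, y = 1


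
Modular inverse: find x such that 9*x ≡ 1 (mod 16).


Use the extended Euclidean algorithm on (16, 9); each row r = 16*s + 9*t:
r=16, s=1, t=0
r=9, s=0, t=1
q=1: r=7, s=1, t=-1   [16*(1) + 9*(-1) = 7]
q=1: r=2, s=-1, t=2   [16*(-1) + 9*(2) = 2]
q=3: r=1, s=4, t=-7   [16*(4) + 9*(-7) = 1]
q=2: r=0, s=-9, t=16   [16*(-9) + 9*(16) = 0]
GCD = 1 with t = -7, so 9*(-7) ≡ 1 (mod 16)
Inverse = -7 mod 16 = 9
Check: 9 * 9 = 81 ≡ 1 (mod 16)

9^(-1) ≡ 9 (mod 16)


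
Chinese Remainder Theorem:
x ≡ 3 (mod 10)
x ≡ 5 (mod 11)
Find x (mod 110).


M = 10*11 = 110
M1 = M/10 = 11, M2 = M/11 = 10
M1^(-1) mod 10 = 1, M2^(-1) mod 11 = 10
x = 3*11*1 + 5*10*10 = 533
533 mod 110 = 93
Check: 93 mod 10 = 3 ✓, 93 mod 11 = 5 ✓

x ≡ 93 (mod 110)


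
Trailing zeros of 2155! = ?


floor(2155/5) = 431
floor(2155/25) = 86
floor(2155/125) = 17
floor(2155/625) = 3
Total = 537

537 trailing zeros


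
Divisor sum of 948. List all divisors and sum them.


Divisors of 948: 1, 2, 3, 4, 6, 12, 79, 158, 237, 316, 474, 948
Sum = 1 + 2 + 3 + 4 + 6 + 12 + 79 + 158 + 237 + 316 + 474 + 948 = 2240

σ(948) = 2240


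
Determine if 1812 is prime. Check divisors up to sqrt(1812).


1812 / 2 = 906 (exact division)
1812 is NOT prime.

No, 1812 is not prime


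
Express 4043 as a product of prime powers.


4043 / 13 = 311
311 / 311 = 1
4043 = 13 × 311


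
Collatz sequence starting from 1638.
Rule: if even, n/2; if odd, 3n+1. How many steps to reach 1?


1638 → 819 → 2458 → 1229 → 3688 → 1844 → 922 → 461 → 1384 → 692 → 346 → 173 → 520 → 260 → 130 → 65 → 196 → 98 → 49 → 148 → 74 → 37 → 112 → 56 → 28 → 14 → 7 → 22 → 11 → 34 → 17 → 52 → 26 → 13 → 40 → 20 → 10 → 5 → 16 → 8 → 4 → 2 → 1
Total steps = 42

42 steps


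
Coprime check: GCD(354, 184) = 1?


Euclidean algorithm:
354 = 1 * 184 + 170
184 = 1 * 170 + 14
170 = 12 * 14 + 2
14 = 7 * 2 + 0
GCD(354, 184) = 2

No, not coprime (GCD = 2)


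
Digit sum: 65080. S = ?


6 + 5 + 0 + 8 + 0 = 19


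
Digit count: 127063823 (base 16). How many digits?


127063823 in base 16 = 792D70F
Number of digits = 7

7 digits (base 16)


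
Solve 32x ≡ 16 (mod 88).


GCD(32, 88) = 8 divides 16
Divide: 4x ≡ 2 (mod 11)
x ≡ 6 (mod 11)


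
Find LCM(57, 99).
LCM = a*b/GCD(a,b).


GCD(57, 99) = 3
LCM = 57*99/3 = 5643/3 = 1881

LCM = 1881


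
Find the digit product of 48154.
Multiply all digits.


4 × 8 × 1 × 5 × 4 = 640


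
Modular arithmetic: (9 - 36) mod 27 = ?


9 - 36 = -27
-27 mod 27 = 0


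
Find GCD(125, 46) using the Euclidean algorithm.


125 = 2 * 46 + 33
46 = 1 * 33 + 13
33 = 2 * 13 + 7
13 = 1 * 7 + 6
7 = 1 * 6 + 1
6 = 6 * 1 + 0
GCD = 1


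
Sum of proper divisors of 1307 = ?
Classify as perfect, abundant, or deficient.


Proper divisors: 1
Sum = 1 = 1
1 < 1307 → deficient

s(1307) = 1 (deficient)


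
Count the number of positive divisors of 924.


924 = 2^2 × 3^1 × 7^1 × 11^1
d(924) = (2+1) × (1+1) × (1+1) × (1+1) = 24

24 divisors


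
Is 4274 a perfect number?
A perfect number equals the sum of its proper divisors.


Proper divisors of 4274: 1, 2, 2137
Sum = 1 + 2 + 2137 = 2140

No, 4274 is not perfect (2140 ≠ 4274)


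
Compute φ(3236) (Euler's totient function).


3236 = 2^2 × 809
Prime factors: 2, 809
φ(3236) = 3236 × (1-1/2) × (1-1/809)
= 3236 × 1/2 × 808/809 = 1616

φ(3236) = 1616


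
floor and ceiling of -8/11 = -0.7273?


-8/11 = -0.7273
floor = -1
ceil = 0

floor = -1, ceil = 0


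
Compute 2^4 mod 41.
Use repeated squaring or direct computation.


2^1 mod 41 = 2
2^2 mod 41 = 4
2^3 mod 41 = 8
2^4 mod 41 = 16


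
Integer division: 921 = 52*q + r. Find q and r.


921 = 52 * 17 + 37
Check: 884 + 37 = 921

q = 17, r = 37


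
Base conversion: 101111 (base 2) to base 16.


101111 (base 2) = 47 (decimal)
47 (decimal) = 2F (base 16)


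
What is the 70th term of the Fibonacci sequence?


Sequence: 1, 1, 2, 3, 5, 8, 13, 21, 34, 55, 89, 144, 233, 377, 610, 987, 1597, 2584, 4181, 6765, 10946, 17711, 28657, 46368, 75025, 121393, 196418, 317811, 514229, 832040, 1346269, 2178309, 3524578, 5702887, 9227465, 14930352, 24157817, 39088169, 63245986, 102334155, 165580141, 267914296, 433494437, 701408733, 1134903170, 1836311903, 2971215073, 4807526976, 7778742049, 12586269025, 20365011074, 32951280099, 53316291173, 86267571272, 139583862445, 225851433717, 365435296162, 591286729879, 956722026041, 1548008755920, 2504730781961, 4052739537881, 6557470319842, 10610209857723, 17167680177565, 27777890035288, 44945570212853, 72723460248141, 117669030460994, 190392490709135
F(70) = 190392490709135


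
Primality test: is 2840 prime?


2840 / 2 = 1420 (exact division)
2840 is NOT prime.

No, 2840 is not prime


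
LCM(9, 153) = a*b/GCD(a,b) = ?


GCD(9, 153) = 9
LCM = 9*153/9 = 1377/9 = 153

LCM = 153


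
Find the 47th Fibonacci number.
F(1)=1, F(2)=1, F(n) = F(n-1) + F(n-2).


Sequence: 1, 1, 2, 3, 5, 8, 13, 21, 34, 55, 89, 144, 233, 377, 610, 987, 1597, 2584, 4181, 6765, 10946, 17711, 28657, 46368, 75025, 121393, 196418, 317811, 514229, 832040, 1346269, 2178309, 3524578, 5702887, 9227465, 14930352, 24157817, 39088169, 63245986, 102334155, 165580141, 267914296, 433494437, 701408733, 1134903170, 1836311903, 2971215073
F(47) = 2971215073


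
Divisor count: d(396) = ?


396 = 2^2 × 3^2 × 11^1
d(396) = (2+1) × (2+1) × (1+1) = 18

18 divisors


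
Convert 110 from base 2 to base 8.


110 (base 2) = 6 (decimal)
6 (decimal) = 6 (base 8)


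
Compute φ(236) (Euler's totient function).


236 = 2^2 × 59
Prime factors: 2, 59
φ(236) = 236 × (1-1/2) × (1-1/59)
= 236 × 1/2 × 58/59 = 116

φ(236) = 116


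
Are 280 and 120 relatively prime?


Euclidean algorithm:
280 = 2 * 120 + 40
120 = 3 * 40 + 0
GCD(280, 120) = 40

No, not coprime (GCD = 40)


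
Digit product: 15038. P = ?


1 × 5 × 0 × 3 × 8 = 0


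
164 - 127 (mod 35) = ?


164 - 127 = 37
37 mod 35 = 2


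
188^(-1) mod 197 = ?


Use the extended Euclidean algorithm on (197, 188); each row r = 197*s + 188*t:
r=197, s=1, t=0
r=188, s=0, t=1
q=1: r=9, s=1, t=-1   [197*(1) + 188*(-1) = 9]
q=20: r=8, s=-20, t=21   [197*(-20) + 188*(21) = 8]
q=1: r=1, s=21, t=-22   [197*(21) + 188*(-22) = 1]
q=8: r=0, s=-188, t=197   [197*(-188) + 188*(197) = 0]
GCD = 1 with t = -22, so 188*(-22) ≡ 1 (mod 197)
Inverse = -22 mod 197 = 175
Check: 188 * 175 = 32900 ≡ 1 (mod 197)

188^(-1) ≡ 175 (mod 197)


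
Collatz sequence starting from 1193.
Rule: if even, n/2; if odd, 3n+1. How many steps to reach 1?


1193 → 3580 → 1790 → 895 → 2686 → 1343 → 4030 → 2015 → 6046 → 3023 → 9070 → 4535 → 13606 → 6803 → 20410 → 10205 → 30616 → 15308 → 7654 → 3827 → 11482 → 5741 → 17224 → 8612 → 4306 → 2153 → 6460 → 3230 → 1615 → 4846 → 2423 → 7270 → 3635 → 10906 → 5453 → 16360 → 8180 → 4090 → 2045 → 6136 → 3068 → 1534 → 767 → 2302 → 1151 → 3454 → 1727 → 5182 → 2591 → 7774 → 3887 → 11662 → 5831 → 17494 → 8747 → 26242 → 13121 → 39364 → 19682 → 9841 → 29524 → 14762 → 7381 → 22144 → 11072 → 5536 → 2768 → 1384 → 692 → 346 → 173 → 520 → 260 → 130 → 65 → 196 → 98 → 49 → 148 → 74 → 37 → 112 → 56 → 28 → 14 → 7 → 22 → 11 → 34 → 17 → 52 → 26 → 13 → 40 → 20 → 10 → 5 → 16 → 8 → 4 → 2 → 1
Total steps = 101

101 steps


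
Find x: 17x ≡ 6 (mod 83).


GCD(17, 83) = 1, unique solution
a^(-1) mod 83 = 44
x = 44 * 6 mod 83 = 15

x ≡ 15 (mod 83)


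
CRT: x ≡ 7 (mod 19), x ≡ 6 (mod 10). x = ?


M = 19*10 = 190
M1 = M/19 = 10, M2 = M/10 = 19
M1^(-1) mod 19 = 2, M2^(-1) mod 10 = 9
x = 7*10*2 + 6*19*9 = 1166
1166 mod 190 = 26
Check: 26 mod 19 = 7 ✓, 26 mod 10 = 6 ✓

x ≡ 26 (mod 190)


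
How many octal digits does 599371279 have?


599371279 in base 8 = 4356327017
Number of digits = 10

10 digits (base 8)


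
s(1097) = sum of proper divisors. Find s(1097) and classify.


Proper divisors: 1
Sum = 1 = 1
1 < 1097 → deficient

s(1097) = 1 (deficient)


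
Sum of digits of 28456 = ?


2 + 8 + 4 + 5 + 6 = 25


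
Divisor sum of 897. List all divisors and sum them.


Divisors of 897: 1, 3, 13, 23, 39, 69, 299, 897
Sum = 1 + 3 + 13 + 23 + 39 + 69 + 299 + 897 = 1344

σ(897) = 1344


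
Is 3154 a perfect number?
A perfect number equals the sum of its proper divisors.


Proper divisors of 3154: 1, 2, 19, 38, 83, 166, 1577
Sum = 1 + 2 + 19 + 38 + 83 + 166 + 1577 = 1886

No, 3154 is not perfect (1886 ≠ 3154)


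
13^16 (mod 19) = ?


13^1 mod 19 = 13
13^2 mod 19 = 17
13^3 mod 19 = 12
13^4 mod 19 = 4
13^5 mod 19 = 14
13^6 mod 19 = 11
13^7 mod 19 = 10
13^8 mod 19 = 16
13^9 mod 19 = 18
13^10 mod 19 = 6
13^11 mod 19 = 2
13^12 mod 19 = 7
13^13 mod 19 = 15
13^14 mod 19 = 5
13^15 mod 19 = 8
13^16 mod 19 = 9


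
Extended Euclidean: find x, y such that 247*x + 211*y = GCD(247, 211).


Tabular extended Euclidean (each row: r = 247*s + 211*t):
r=247, s=1, t=0
r=211, s=0, t=1
q=1: r=36, s=1, t=-1   [247*(1) + 211*(-1) = 36]
q=5: r=31, s=-5, t=6   [247*(-5) + 211*(6) = 31]
q=1: r=5, s=6, t=-7   [247*(6) + 211*(-7) = 5]
q=6: r=1, s=-41, t=48   [247*(-41) + 211*(48) = 1]
q=5: r=0, s=211, t=-247   [247*(211) + 211*(-247) = 0]
GCD = 1; from the row with r=1: x=-41, y=48
Check: 247*(-41) + 211*(48) = -10127 + 10128 = 1

GCD = 1, x = -41, y = 48


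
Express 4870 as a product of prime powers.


4870 / 2 = 2435
2435 / 5 = 487
487 / 487 = 1
4870 = 2 × 5 × 487


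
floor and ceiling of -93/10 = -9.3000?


-93/10 = -9.3000
floor = -10
ceil = -9

floor = -10, ceil = -9


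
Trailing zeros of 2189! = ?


floor(2189/5) = 437
floor(2189/25) = 87
floor(2189/125) = 17
floor(2189/625) = 3
Total = 544

544 trailing zeros


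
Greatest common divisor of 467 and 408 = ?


467 = 1 * 408 + 59
408 = 6 * 59 + 54
59 = 1 * 54 + 5
54 = 10 * 5 + 4
5 = 1 * 4 + 1
4 = 4 * 1 + 0
GCD = 1


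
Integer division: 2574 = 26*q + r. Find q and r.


2574 = 26 * 99 + 0
Check: 2574 + 0 = 2574

q = 99, r = 0


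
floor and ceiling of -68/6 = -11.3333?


-68/6 = -11.3333
floor = -12
ceil = -11

floor = -12, ceil = -11


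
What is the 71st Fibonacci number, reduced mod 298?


F(k) mod 298 for k=1..71:
1, 1, 2, 3, 5, 8, 13, 21, 34, 55, 89, 144, 233, 79, 14, 93, 107, 200, 9, 209, 218, 129, 49, 178, 227, 107, 36, 143, 179, 24, 203, 227, 132, 61, 193, 254, 149, 105, 254, 61, 17, 78, 95, 173, 268, 143, 113, 256, 71, 29, 100, 129, 229, 60, 289, 51, 42, 93, 135, 228, 65, 293, 60, 55, 115, 170, 285, 157, 144, 3, 147
F(71) mod 298 = 147
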